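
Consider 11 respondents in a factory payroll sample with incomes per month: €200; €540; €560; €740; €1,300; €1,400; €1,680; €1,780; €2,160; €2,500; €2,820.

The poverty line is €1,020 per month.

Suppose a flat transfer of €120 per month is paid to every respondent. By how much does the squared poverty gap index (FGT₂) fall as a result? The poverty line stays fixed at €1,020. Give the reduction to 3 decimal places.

0.038

Before: below the line — €200, €540, €560, €740; squared poverty gap index (FGT₂) = 0.10423.
After the €120 transfer: below the line — €320, €660, €680, €860; squared poverty gap index (FGT₂) = 0.06648.
Reduction = 0.10423 − 0.06648 = 0.038.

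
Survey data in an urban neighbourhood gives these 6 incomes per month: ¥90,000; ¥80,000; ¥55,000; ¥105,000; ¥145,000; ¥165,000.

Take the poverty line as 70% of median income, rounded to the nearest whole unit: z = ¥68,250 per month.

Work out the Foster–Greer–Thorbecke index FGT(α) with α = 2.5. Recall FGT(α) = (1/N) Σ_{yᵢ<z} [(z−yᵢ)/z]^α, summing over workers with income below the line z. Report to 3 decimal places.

0.003

Poor units: ¥55,000 (q = 1 of N = 6).
Relative gaps: (68250−55000)/68250 = 0.1941.
Raised to α = 2.5: 0.01661.
Sum = 0.016607; FGT(2.5) = 0.016607 / 6 = 0.003.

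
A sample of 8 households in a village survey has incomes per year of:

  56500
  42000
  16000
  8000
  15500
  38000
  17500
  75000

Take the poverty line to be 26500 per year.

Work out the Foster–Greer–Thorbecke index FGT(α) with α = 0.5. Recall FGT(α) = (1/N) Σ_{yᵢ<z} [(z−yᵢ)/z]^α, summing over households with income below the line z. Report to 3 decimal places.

Below the line: 8000, 15500, 16000, 17500 (q = 4 of N = 8).
Shortfall ratios: (26500−8000)/26500 = 0.6981; (26500−15500)/26500 = 0.4151; (26500−16000)/26500 = 0.3962; (26500−17500)/26500 = 0.3396.
Raised to α = 0.5: 0.83553; 0.64428; 0.62947; 0.58277.
Sum = 2.692047; FGT(0.5) = 2.692047 / 8 = 0.337.

0.337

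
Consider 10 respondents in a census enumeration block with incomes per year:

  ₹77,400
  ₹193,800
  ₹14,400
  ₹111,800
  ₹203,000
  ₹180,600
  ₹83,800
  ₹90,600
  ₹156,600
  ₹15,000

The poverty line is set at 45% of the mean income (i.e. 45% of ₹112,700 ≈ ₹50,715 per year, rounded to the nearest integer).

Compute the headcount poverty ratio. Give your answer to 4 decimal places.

2 of the 10 respondents have income below ₹50,715.
H = 2/10 = 0.2000.

0.2000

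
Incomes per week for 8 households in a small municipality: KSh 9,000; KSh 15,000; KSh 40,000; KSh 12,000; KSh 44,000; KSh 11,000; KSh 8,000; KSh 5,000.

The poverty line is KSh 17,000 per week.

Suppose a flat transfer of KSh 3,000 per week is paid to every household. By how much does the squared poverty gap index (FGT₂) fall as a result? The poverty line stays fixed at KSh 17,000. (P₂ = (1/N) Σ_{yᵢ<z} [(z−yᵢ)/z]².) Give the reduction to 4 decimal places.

Before: below the line — KSh 5,000, KSh 8,000, KSh 9,000, KSh 11,000, KSh 12,000, KSh 15,000; squared poverty gap index (FGT₂) = 0.153114.
After the KSh 3,000 transfer: below the line — KSh 8,000, KSh 11,000, KSh 12,000, KSh 14,000, KSh 15,000; squared poverty gap index (FGT₂) = 0.067042.
Reduction = 0.153114 − 0.067042 = 0.0861.

0.0861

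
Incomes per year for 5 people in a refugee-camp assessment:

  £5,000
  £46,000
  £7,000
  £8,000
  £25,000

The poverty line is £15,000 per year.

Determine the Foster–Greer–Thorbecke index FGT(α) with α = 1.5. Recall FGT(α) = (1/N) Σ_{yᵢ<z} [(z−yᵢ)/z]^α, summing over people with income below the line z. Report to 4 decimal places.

0.2505

Poor units: £5,000, £7,000, £8,000 (q = 3 of N = 5).
Gap ratios (z−y)/z: (15000−5000)/15000 = 0.6667; (15000−7000)/15000 = 0.5333; (15000−8000)/15000 = 0.4667.
Raised to α = 1.5: 0.54433; 0.38949; 0.31879.
Sum = 1.252617; FGT(1.5) = 1.252617 / 5 = 0.2505.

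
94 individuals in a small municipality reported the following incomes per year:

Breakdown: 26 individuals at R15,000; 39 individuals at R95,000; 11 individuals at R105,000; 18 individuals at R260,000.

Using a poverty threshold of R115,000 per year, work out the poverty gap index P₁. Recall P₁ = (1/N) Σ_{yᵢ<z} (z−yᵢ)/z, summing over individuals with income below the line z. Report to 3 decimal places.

Poor units: 26×R15,000, 39×R95,000, 11×R105,000 (q = 76 of N = 94).
Relative gaps: (115000−15000)/115000 = 0.8696 (×26); (115000−95000)/115000 = 0.1739 (×39); (115000−105000)/115000 = 0.0870 (×11).
Σ = 30.347826. Dividing by the full population N = 94 gives P₁ = 0.323.

0.323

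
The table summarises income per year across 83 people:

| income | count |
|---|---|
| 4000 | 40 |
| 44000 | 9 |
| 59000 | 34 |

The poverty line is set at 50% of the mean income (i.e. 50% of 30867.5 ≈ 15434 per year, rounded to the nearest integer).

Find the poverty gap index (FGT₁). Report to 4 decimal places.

Below the line: 40×4000 (q = 40 of N = 83).
Gap ratios (z−y)/z: (15434−4000)/15434 = 0.7408 (×40).
Sum of shortfalls = 29.633277; P₁ averages over all N: 29.633277 / 83 = 0.3570.

0.3570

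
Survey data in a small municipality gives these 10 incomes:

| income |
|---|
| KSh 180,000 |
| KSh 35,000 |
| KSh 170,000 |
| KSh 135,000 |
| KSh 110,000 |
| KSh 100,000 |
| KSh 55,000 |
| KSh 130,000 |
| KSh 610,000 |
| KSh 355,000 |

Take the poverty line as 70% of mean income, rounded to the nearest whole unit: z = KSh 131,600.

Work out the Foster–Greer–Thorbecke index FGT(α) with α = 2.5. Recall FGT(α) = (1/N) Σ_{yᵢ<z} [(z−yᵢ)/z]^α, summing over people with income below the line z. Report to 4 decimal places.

0.0759

Incomes under z: KSh 35,000, KSh 55,000, KSh 100,000, KSh 110,000, KSh 130,000 (q = 5 of N = 10).
Shortfall ratios: (131600−35000)/131600 = 0.7340; (131600−55000)/131600 = 0.5821; (131600−100000)/131600 = 0.2401; (131600−110000)/131600 = 0.1641; (131600−130000)/131600 = 0.0122.
Raised to α = 2.5: 0.46164; 0.25848; 0.02825; 0.01091; 0.00002.
Sum = 0.759307; FGT(2.5) = 0.759307 / 10 = 0.0759.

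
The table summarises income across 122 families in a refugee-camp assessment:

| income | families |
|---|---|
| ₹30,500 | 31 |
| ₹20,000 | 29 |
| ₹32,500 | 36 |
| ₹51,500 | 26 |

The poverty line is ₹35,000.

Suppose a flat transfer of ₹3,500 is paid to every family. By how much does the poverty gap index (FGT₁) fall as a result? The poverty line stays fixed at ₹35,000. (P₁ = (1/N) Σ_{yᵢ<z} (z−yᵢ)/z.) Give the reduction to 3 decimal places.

Before: below the line — 29×₹20,000, 31×₹30,500, 36×₹32,500; poverty gap index (FGT₁) = 0.15562.
After the ₹3,500 transfer: below the line — 29×₹23,500, 31×₹34,000; poverty gap index (FGT₁) = 0.08536.
Reduction = 0.15562 − 0.08536 = 0.070.

0.070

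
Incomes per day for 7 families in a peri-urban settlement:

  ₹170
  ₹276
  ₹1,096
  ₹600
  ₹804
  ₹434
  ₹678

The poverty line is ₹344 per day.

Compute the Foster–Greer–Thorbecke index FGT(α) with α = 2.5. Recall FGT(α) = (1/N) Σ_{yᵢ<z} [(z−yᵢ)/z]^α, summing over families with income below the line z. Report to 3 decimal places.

Incomes under z: ₹170, ₹276 (q = 2 of N = 7).
Relative gaps: (344−170)/344 = 0.5058; (344−276)/344 = 0.1977.
Raised to α = 2.5: 0.18196; 0.01737.
Sum = 0.199334; FGT(2.5) = 0.199334 / 7 = 0.028.

0.028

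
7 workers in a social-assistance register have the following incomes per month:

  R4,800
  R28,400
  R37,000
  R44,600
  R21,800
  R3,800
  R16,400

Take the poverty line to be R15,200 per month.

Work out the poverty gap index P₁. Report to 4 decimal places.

Poor units: R3,800, R4,800 (q = 2 of N = 7).
Relative gaps: (15200−3800)/15200 = 0.7500; (15200−4800)/15200 = 0.6842.
Sum of shortfalls = 1.434211; P₁ averages over all N: 1.434211 / 7 = 0.2049.

0.2049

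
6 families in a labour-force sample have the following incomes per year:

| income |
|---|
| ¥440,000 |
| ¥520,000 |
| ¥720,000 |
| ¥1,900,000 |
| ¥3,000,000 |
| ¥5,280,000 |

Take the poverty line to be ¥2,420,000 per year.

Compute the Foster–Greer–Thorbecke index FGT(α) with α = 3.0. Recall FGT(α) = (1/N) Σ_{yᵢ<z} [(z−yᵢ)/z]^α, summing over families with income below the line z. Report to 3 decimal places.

Poor units: ¥440,000, ¥520,000, ¥720,000, ¥1,900,000 (q = 4 of N = 6).
Relative gaps: (2420000−440000)/2420000 = 0.8182; (2420000−520000)/2420000 = 0.7851; (2420000−720000)/2420000 = 0.7025; (2420000−1900000)/2420000 = 0.2149.
Raised to α = 3.0: 0.54771; 0.48397; 0.34666; 0.00992.
Sum = 1.388253; FGT(3.0) = 1.388253 / 6 = 0.231.

0.231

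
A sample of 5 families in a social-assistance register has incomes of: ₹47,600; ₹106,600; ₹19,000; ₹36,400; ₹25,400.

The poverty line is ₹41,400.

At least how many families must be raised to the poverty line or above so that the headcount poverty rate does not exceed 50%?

Currently q = 3 of N = 5 are below the line (H = 0.600).
A headcount ratio of at most 50% allows at most ⌊0.50 × 5⌋ = 2 poor families.
So at least 3 − 2 = 1 must be lifted.

1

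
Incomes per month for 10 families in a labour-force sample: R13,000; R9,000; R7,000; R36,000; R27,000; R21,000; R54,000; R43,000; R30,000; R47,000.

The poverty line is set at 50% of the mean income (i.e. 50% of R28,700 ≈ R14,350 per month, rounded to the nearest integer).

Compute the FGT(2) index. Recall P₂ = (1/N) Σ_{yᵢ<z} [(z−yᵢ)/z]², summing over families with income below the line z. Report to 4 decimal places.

Below z: R7,000, R9,000, R13,000 (q = 3 of N = 10).
Relative gaps: (14350−7000)/14350 = 0.5122; (14350−9000)/14350 = 0.3728; (14350−13000)/14350 = 0.0941.
Squared: 0.2623; 0.1390; 0.0089.
Sum = 0.410191; P₂ = 0.410191 / 10 = 0.0410.

0.0410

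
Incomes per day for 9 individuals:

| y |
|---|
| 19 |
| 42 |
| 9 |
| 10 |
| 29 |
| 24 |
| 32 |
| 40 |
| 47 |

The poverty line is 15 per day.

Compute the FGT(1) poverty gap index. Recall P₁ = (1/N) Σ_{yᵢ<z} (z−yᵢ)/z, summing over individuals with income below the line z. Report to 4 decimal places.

0.0815

Below the line: 9, 10 (q = 2 of N = 9).
Shortfall ratios: (15−9)/15 = 0.4000; (15−10)/15 = 0.3333.
Sum of shortfalls = 0.733333; P₁ averages over all N: 0.733333 / 9 = 0.0815.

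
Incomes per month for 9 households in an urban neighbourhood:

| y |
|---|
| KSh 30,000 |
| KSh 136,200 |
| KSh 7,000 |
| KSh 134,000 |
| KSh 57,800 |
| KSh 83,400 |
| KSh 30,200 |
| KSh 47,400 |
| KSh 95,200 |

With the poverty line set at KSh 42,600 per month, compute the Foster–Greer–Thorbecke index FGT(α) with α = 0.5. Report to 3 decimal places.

0.222

Poor units: KSh 7,000, KSh 30,000, KSh 30,200 (q = 3 of N = 9).
Normalized shortfalls: (42600−7000)/42600 = 0.8357; (42600−30000)/42600 = 0.2958; (42600−30200)/42600 = 0.2911.
Raised to α = 0.5: 0.91416; 0.54385; 0.53952.
Sum = 1.997526; FGT(0.5) = 1.997526 / 9 = 0.222.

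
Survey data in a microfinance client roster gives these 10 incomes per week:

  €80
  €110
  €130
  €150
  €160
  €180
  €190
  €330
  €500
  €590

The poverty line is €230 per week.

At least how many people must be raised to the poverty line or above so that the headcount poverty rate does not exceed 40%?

3

7 of the 10 people are poor, so H = 7/10 = 0.700.
A headcount ratio of at most 40% allows at most ⌊0.40 × 10⌋ = 4 poor people.
So at least 7 − 4 = 3 must be lifted.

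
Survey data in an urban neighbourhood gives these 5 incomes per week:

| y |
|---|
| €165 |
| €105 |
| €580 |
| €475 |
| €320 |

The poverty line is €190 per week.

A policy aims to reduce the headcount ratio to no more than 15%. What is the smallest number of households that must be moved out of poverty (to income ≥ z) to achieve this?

2 of the 5 households are poor, so H = 2/5 = 0.400.
A headcount ratio of at most 15% allows at most ⌊0.15 × 5⌋ = 0 poor households.
So at least 2 − 0 = 2 must be lifted.

2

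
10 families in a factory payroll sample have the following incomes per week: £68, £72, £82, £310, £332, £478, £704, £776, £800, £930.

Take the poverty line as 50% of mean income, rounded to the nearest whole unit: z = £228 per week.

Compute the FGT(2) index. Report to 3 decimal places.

Below z: £68, £72, £82 (q = 3 of N = 10).
Normalized shortfalls: (228−68)/228 = 0.7018; (228−72)/228 = 0.6842; (228−82)/228 = 0.6404.
Squared: 0.4925; 0.4681; 0.4100.
Sum = 1.370653; P₂ = 1.370653 / 10 = 0.137.

0.137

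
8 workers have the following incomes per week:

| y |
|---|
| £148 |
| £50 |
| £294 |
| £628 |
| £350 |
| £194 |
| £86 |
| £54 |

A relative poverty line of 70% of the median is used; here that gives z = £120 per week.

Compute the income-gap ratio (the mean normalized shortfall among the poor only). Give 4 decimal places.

0.4722

Below the line: £50, £54, £86 (q = 3 of N = 8).
Shortfall ratios (z−y)/z: 0.5833, 0.5500, 0.2833; sum = 1.416667.
I averages over the q = 3 poor units only: 1.416667 / 3 = 0.4722.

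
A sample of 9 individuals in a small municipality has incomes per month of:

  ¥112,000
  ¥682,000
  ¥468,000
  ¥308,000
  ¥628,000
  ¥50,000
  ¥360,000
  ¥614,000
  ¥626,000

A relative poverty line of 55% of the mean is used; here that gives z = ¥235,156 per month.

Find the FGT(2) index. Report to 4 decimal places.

0.0994

Incomes under z: ¥50,000, ¥112,000 (q = 2 of N = 9).
Relative gaps: (235156−50000)/235156 = 0.7874; (235156−112000)/235156 = 0.5237.
Squared: 0.6200; 0.2743.
Sum = 0.894243; P₂ = 0.894243 / 9 = 0.0994.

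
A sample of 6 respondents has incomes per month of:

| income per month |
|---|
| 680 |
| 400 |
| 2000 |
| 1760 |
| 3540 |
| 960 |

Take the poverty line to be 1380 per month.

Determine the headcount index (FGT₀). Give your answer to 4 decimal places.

3 of the 6 respondents have income below 1380.
H = 3/6 = 0.5000.

0.5000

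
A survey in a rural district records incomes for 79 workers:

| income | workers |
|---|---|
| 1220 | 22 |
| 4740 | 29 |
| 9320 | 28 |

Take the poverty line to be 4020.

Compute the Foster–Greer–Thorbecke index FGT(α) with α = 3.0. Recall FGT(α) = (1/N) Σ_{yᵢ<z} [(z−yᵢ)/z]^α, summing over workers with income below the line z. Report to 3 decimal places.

0.094

Poor units: 22×1220 (q = 22 of N = 79).
Gap ratios (z−y)/z: (4020−1220)/4020 = 0.6965 (×22).
Raised to α = 3.0: 0.33791 (×22).
Sum = 7.433933; FGT(3.0) = 7.433933 / 79 = 0.094.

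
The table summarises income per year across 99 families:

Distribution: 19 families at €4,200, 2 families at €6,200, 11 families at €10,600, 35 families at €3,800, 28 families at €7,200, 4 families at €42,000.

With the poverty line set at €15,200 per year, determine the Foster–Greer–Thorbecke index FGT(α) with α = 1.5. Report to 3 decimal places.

Below the line: 35×€3,800, 19×€4,200, 2×€6,200, 28×€7,200, 11×€10,600 (q = 95 of N = 99).
Normalized shortfalls: (15200−3800)/15200 = 0.7500 (×35); (15200−4200)/15200 = 0.7237 (×19); (15200−6200)/15200 = 0.5921 (×2); (15200−7200)/15200 = 0.5263 (×28); (15200−10600)/15200 = 0.3026 (×11).
Raised to α = 1.5: 0.64952 (×35); 0.61564 (×19); 0.45562 (×2); 0.38183 (×28); 0.16648 (×11).
Sum = 47.864020; FGT(1.5) = 47.864020 / 99 = 0.483.

0.483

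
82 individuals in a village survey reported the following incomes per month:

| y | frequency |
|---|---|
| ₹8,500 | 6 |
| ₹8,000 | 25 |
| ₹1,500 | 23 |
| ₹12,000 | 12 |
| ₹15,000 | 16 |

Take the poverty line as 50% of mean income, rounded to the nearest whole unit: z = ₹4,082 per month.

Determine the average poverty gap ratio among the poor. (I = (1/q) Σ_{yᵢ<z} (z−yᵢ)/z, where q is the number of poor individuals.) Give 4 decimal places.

Below the line: 23×₹1,500 (q = 23 of N = 82).
Relative gaps: 0.6325 (×23); sum = 14.548261.
The income-gap ratio divides by q (the poor only): 14.548261 / 23 = 0.6325.

0.6325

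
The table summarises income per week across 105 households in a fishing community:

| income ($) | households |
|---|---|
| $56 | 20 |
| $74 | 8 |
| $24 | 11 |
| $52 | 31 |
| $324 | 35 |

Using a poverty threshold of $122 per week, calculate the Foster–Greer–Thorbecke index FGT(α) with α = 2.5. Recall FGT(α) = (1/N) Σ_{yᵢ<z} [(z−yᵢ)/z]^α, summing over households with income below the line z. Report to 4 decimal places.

Below the line: 11×$24, 31×$52, 20×$56, 8×$74 (q = 70 of N = 105).
Gap ratios (z−y)/z: (122−24)/122 = 0.8033 (×11); (122−52)/122 = 0.5738 (×31); (122−56)/122 = 0.5410 (×20); (122−74)/122 = 0.3934 (×8).
Raised to α = 2.5: 0.57832 (×11); 0.24937 (×31); 0.21526 (×20); 0.09710 (×8).
Sum = 19.173917; FGT(2.5) = 19.173917 / 105 = 0.1826.

0.1826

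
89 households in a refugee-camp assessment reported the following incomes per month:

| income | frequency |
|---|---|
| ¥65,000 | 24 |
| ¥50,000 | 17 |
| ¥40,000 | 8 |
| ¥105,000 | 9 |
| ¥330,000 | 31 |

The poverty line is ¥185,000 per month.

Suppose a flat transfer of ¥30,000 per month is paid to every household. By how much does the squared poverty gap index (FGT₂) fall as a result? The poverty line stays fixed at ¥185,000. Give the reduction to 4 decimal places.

0.1218

Before: below the line — 8×¥40,000, 17×¥50,000, 24×¥65,000, 9×¥105,000; squared poverty gap index (FGT₂) = 0.289303.
After the ¥30,000 transfer: below the line — 8×¥70,000, 17×¥80,000, 24×¥95,000, 9×¥135,000; squared poverty gap index (FGT₂) = 0.167472.
Reduction = 0.289303 − 0.167472 = 0.1218.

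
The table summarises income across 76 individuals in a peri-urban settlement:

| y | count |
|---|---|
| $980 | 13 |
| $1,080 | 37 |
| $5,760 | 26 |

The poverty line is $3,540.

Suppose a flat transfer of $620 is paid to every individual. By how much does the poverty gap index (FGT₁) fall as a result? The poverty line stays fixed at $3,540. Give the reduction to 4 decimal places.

0.1152

Before: below the line — 13×$980, 37×$1,080; poverty gap index (FGT₁) = 0.462013.
After the $620 transfer: below the line — 13×$1,600, 37×$1,700; poverty gap index (FGT₁) = 0.346789.
Reduction = 0.462013 − 0.346789 = 0.1152.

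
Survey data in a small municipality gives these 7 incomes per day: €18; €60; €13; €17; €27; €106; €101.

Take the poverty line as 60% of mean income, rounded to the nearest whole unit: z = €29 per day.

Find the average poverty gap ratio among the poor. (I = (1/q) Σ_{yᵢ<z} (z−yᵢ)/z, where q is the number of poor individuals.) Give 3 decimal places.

Below z: €13, €17, €18, €27 (q = 4 of N = 7).
Shortfall ratios (z−y)/z: 0.5517, 0.4138, 0.3793, 0.0690; sum = 1.413793.
I averages over the q = 4 poor units only: 1.413793 / 4 = 0.353.

0.353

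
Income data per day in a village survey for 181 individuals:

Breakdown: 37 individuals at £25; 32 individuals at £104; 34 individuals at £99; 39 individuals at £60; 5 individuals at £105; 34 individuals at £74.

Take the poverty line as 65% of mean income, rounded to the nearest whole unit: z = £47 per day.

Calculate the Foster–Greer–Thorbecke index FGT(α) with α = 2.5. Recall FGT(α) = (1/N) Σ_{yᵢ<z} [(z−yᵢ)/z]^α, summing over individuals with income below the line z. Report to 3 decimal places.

Incomes under z: 37×£25 (q = 37 of N = 181).
Relative gaps: (47−25)/47 = 0.4681 (×37).
Raised to α = 2.5: 0.14990 (×37).
Sum = 5.546433; FGT(2.5) = 5.546433 / 181 = 0.031.

0.031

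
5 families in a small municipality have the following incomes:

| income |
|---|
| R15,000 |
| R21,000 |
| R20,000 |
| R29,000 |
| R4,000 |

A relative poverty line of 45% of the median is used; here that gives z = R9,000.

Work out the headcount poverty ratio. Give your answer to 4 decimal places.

0.2000

1 of the 5 families have income below R9,000.
H = 1/5 = 0.2000.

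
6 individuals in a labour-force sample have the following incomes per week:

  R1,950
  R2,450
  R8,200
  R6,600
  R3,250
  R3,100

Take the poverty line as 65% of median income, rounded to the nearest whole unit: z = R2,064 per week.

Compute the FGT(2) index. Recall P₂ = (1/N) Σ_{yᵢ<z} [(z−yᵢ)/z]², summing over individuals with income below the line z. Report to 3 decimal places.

0.001

Incomes under z: R1,950 (q = 1 of N = 6).
Gap ratios (z−y)/z: (2064−1950)/2064 = 0.0552.
Squared: 0.0031.
Sum = 0.003051; P₂ = 0.003051 / 6 = 0.001.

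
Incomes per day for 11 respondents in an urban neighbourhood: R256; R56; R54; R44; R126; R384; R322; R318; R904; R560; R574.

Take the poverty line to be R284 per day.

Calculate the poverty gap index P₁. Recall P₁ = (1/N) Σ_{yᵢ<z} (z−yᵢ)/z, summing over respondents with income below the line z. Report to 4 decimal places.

Below the line: R44, R54, R56, R126, R256 (q = 5 of N = 11).
Shortfall ratios: (284−44)/284 = 0.8451; (284−54)/284 = 0.8099; (284−56)/284 = 0.8028; (284−126)/284 = 0.5563; (284−256)/284 = 0.0986.
Σ = 3.112676. Dividing by the full population N = 11 gives P₁ = 0.2830.

0.2830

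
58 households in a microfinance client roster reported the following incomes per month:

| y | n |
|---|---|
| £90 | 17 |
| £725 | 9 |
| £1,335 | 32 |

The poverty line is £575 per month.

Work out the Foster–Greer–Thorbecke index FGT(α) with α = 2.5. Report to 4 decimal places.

0.1915

Below z: 17×£90 (q = 17 of N = 58).
Shortfall ratios: (575−90)/575 = 0.8435 (×17).
Raised to α = 2.5: 0.65341 (×17).
Sum = 11.107943; FGT(2.5) = 11.107943 / 58 = 0.1915.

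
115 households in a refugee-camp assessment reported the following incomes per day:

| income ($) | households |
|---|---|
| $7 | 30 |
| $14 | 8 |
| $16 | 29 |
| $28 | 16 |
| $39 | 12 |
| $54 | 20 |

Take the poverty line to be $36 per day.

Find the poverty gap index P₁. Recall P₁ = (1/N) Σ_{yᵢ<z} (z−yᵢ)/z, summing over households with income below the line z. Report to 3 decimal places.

0.424

Below the line: 30×$7, 8×$14, 29×$16, 16×$28 (q = 83 of N = 115).
Shortfall ratios: (36−7)/36 = 0.8056 (×30); (36−14)/36 = 0.6111 (×8); (36−16)/36 = 0.5556 (×29); (36−28)/36 = 0.2222 (×16).
Sum of shortfalls = 48.722222; P₁ averages over all N: 48.722222 / 115 = 0.424.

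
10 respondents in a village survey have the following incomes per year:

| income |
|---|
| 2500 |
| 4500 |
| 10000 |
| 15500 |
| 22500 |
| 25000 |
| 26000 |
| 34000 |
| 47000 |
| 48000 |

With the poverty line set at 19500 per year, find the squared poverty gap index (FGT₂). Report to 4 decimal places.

Below z: 2500, 4500, 10000, 15500 (q = 4 of N = 10).
Relative gaps: (19500−2500)/19500 = 0.8718; (19500−4500)/19500 = 0.7692; (19500−10000)/19500 = 0.4872; (19500−15500)/19500 = 0.2051.
Squared: 0.7600; 0.5917; 0.2373; 0.0421.
Sum = 1.631164; P₂ = 1.631164 / 10 = 0.1631.

0.1631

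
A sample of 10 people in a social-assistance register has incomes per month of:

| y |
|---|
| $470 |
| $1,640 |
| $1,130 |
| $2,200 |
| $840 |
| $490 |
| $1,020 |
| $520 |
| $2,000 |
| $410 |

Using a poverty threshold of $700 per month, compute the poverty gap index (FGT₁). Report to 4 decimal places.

Incomes under z: $410, $470, $490, $520 (q = 4 of N = 10).
Relative gaps: (700−410)/700 = 0.4143; (700−470)/700 = 0.3286; (700−490)/700 = 0.3000; (700−520)/700 = 0.2571.
Σ = 1.300000. Dividing by the full population N = 10 gives P₁ = 0.1300.

0.1300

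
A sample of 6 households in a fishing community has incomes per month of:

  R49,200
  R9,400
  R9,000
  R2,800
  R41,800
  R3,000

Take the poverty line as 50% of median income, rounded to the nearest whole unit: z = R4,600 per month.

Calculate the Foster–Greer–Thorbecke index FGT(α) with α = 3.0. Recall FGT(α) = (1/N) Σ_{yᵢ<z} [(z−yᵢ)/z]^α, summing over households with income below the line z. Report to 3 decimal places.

Incomes under z: R2,800, R3,000 (q = 2 of N = 6).
Gap ratios (z−y)/z: (4600−2800)/4600 = 0.3913; (4600−3000)/4600 = 0.3478.
Raised to α = 3.0: 0.05992; 0.04208.
Sum = 0.101997; FGT(3.0) = 0.101997 / 6 = 0.017.

0.017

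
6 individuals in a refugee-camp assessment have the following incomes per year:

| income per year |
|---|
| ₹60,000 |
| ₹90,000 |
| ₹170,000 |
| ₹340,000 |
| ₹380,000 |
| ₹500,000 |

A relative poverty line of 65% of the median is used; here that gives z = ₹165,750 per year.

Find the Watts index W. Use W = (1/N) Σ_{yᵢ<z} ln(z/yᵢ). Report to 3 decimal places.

Below the line: ₹60,000, ₹90,000 (q = 2 of N = 6).
Log gaps: ln(165750/60000) = 1.0161; ln(165750/90000) = 0.6107.
W = 1.626807 / 6 = 0.271.

0.271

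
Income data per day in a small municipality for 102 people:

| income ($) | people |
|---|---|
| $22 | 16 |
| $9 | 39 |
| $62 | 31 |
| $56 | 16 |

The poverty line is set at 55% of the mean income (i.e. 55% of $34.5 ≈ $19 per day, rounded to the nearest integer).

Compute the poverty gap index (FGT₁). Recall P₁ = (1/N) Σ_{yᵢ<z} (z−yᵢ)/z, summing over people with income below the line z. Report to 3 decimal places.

0.201

Below the line: 39×$9 (q = 39 of N = 102).
Normalized shortfalls: (19−9)/19 = 0.5263 (×39).
Σ = 20.526316. Dividing by the full population N = 102 gives P₁ = 0.201.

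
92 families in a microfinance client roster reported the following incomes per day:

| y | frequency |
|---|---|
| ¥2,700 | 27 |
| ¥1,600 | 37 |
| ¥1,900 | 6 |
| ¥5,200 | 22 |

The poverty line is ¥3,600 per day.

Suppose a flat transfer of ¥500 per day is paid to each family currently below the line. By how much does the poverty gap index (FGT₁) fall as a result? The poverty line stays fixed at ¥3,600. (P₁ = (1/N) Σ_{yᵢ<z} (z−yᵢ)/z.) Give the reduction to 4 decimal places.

Before: below the line — 37×¥1,600, 6×¥1,900, 27×¥2,700; poverty gap index (FGT₁) = 0.327597.
After the ¥500 transfer: below the line — 37×¥2,100, 6×¥2,400, 27×¥3,200; poverty gap index (FGT₁) = 0.221920.
Reduction = 0.327597 − 0.221920 = 0.1057.

0.1057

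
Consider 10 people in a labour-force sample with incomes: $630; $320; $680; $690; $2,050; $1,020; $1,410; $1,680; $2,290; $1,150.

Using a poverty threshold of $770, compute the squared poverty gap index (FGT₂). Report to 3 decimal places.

Below z: $320, $630, $680, $690 (q = 4 of N = 10).
Relative gaps: (770−320)/770 = 0.5844; (770−630)/770 = 0.1818; (770−680)/770 = 0.1169; (770−690)/770 = 0.1039.
Squared: 0.3415; 0.0331; 0.0137; 0.0108.
Sum = 0.399055; P₂ = 0.399055 / 10 = 0.040.

0.040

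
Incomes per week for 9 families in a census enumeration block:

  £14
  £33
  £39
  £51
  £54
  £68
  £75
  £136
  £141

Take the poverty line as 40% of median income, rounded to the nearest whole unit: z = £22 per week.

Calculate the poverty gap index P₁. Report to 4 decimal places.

0.0404

Poor units: £14 (q = 1 of N = 9).
Shortfall ratios: (22−14)/22 = 0.3636.
Σ = 0.363636. Dividing by the full population N = 9 gives P₁ = 0.0404.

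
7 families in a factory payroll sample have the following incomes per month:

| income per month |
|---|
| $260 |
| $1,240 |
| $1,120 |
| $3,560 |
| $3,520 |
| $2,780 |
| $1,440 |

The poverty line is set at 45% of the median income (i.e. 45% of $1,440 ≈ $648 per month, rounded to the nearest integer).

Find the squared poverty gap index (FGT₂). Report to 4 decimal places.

0.0512

Incomes under z: $260 (q = 1 of N = 7).
Gap ratios (z−y)/z: (648−260)/648 = 0.5988.
Squared: 0.3585.
Sum = 0.358520; P₂ = 0.358520 / 7 = 0.0512.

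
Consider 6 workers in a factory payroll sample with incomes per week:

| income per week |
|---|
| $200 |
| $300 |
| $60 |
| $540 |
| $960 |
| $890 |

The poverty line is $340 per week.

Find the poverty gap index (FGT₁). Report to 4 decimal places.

Below the line: $60, $200, $300 (q = 3 of N = 6).
Gap ratios (z−y)/z: (340−60)/340 = 0.8235; (340−200)/340 = 0.4118; (340−300)/340 = 0.1176.
Σ = 1.352941. Dividing by the full population N = 6 gives P₁ = 0.2255.

0.2255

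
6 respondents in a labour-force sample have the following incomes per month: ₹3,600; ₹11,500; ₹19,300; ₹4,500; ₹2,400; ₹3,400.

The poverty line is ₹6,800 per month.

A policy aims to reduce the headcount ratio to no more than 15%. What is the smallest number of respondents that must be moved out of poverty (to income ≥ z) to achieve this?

Currently q = 4 of N = 6 are below the line (H = 0.667).
A headcount ratio of at most 15% allows at most ⌊0.15 × 6⌋ = 0 poor respondents.
So at least 4 − 0 = 4 must be lifted.

4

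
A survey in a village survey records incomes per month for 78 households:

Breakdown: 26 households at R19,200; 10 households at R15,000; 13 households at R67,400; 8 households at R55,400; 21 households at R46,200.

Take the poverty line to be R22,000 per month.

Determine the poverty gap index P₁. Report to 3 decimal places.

0.083

Poor units: 10×R15,000, 26×R19,200 (q = 36 of N = 78).
Gap ratios (z−y)/z: (22000−15000)/22000 = 0.3182 (×10); (22000−19200)/22000 = 0.1273 (×26).
Σ = 6.490909. Dividing by the full population N = 78 gives P₁ = 0.083.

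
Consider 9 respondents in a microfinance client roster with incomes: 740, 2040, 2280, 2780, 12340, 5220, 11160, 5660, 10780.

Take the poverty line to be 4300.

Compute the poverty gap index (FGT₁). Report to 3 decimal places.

Poor units: 740, 2040, 2280, 2780 (q = 4 of N = 9).
Shortfall ratios: (4300−740)/4300 = 0.8279; (4300−2040)/4300 = 0.5256; (4300−2280)/4300 = 0.4698; (4300−2780)/4300 = 0.3535.
Sum of shortfalls = 2.176744; P₁ averages over all N: 2.176744 / 9 = 0.242.

0.242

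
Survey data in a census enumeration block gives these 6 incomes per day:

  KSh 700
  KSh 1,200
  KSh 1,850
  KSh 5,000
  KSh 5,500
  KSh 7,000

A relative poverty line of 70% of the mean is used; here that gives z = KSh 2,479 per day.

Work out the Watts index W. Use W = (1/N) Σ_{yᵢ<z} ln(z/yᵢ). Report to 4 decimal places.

Below the line: KSh 700, KSh 1,200, KSh 1,850 (q = 3 of N = 6).
Log shortfalls: ln(2479/700) = 1.2645; ln(2479/1200) = 0.7255; ln(2479/1850) = 0.2927.
W = 2.282734 / 6 = 0.3805.

0.3805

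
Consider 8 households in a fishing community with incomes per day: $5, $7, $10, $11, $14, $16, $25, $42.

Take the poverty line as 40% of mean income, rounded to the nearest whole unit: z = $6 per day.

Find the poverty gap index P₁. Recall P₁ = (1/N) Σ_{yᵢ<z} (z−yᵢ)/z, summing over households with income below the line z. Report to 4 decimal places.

0.0208

Poor units: $5 (q = 1 of N = 8).
Gap ratios (z−y)/z: (6−5)/6 = 0.1667.
Sum of shortfalls = 0.166667; P₁ averages over all N: 0.166667 / 8 = 0.0208.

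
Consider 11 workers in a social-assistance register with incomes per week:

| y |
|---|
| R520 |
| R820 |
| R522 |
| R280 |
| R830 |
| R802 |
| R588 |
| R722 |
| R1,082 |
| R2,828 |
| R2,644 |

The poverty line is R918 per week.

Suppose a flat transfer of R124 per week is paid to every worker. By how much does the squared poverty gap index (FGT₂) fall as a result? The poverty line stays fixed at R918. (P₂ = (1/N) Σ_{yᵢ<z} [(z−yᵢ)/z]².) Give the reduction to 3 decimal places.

0.047

Before: below the line — R280, R520, R522, R588, R722, R802, R820, R830; squared poverty gap index (FGT₂) = 0.09713.
After the R124 transfer: below the line — R404, R644, R646, R712, R846; squared poverty gap index (FGT₂) = 0.04972.
Reduction = 0.09713 − 0.04972 = 0.047.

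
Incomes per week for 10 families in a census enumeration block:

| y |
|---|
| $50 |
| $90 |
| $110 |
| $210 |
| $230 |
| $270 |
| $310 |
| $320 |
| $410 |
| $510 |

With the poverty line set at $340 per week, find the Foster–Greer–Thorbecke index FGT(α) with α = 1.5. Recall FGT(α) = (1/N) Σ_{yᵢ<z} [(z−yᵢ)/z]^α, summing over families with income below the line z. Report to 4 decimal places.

0.2529

Incomes under z: $50, $90, $110, $210, $230, $270, $310, $320 (q = 8 of N = 10).
Shortfall ratios: (340−50)/340 = 0.8529; (340−90)/340 = 0.7353; (340−110)/340 = 0.6765; (340−210)/340 = 0.3824; (340−230)/340 = 0.3235; (340−270)/340 = 0.2059; (340−310)/340 = 0.0882; (340−320)/340 = 0.0588.
Raised to α = 1.5: 0.78773; 0.63051; 0.55638; 0.23643; 0.18402; 0.09342; 0.02621; 0.01427.
Sum = 2.528967; FGT(1.5) = 2.528967 / 10 = 0.2529.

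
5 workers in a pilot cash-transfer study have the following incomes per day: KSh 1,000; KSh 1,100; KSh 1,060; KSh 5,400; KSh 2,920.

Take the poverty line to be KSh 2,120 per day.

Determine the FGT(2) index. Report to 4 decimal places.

0.1521

Poor units: KSh 1,000, KSh 1,060, KSh 1,100 (q = 3 of N = 5).
Normalized shortfalls: (2120−1000)/2120 = 0.5283; (2120−1060)/2120 = 0.5000; (2120−1100)/2120 = 0.4811.
Squared: 0.2791; 0.2500; 0.2315.
Sum = 0.760591; P₂ = 0.760591 / 5 = 0.1521.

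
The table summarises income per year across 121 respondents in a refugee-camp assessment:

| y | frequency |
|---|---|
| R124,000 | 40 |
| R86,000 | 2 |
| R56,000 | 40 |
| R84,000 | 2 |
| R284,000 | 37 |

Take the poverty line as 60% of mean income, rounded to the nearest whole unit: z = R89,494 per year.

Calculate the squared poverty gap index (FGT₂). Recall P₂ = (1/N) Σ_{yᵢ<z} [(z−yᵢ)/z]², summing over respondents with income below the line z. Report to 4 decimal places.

Below z: 40×R56,000, 2×R84,000, 2×R86,000 (q = 44 of N = 121).
Gap ratios (z−y)/z: (89494−56000)/89494 = 0.3743 (×40); (89494−84000)/89494 = 0.0614 (×2); (89494−86000)/89494 = 0.0390 (×2).
Squared: 0.1401 (×40); 0.0038 (×2); 0.0015 (×2).
Sum = 5.613400; P₂ = 5.613400 / 121 = 0.0464.

0.0464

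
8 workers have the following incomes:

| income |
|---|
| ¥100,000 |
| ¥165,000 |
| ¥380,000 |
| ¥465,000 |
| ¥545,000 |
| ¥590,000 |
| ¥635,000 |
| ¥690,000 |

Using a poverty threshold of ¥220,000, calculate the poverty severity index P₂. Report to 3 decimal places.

Poor units: ¥100,000, ¥165,000 (q = 2 of N = 8).
Shortfall ratios: (220000−100000)/220000 = 0.5455; (220000−165000)/220000 = 0.2500.
Squared: 0.2975; 0.0625.
Sum = 0.360021; P₂ = 0.360021 / 8 = 0.045.

0.045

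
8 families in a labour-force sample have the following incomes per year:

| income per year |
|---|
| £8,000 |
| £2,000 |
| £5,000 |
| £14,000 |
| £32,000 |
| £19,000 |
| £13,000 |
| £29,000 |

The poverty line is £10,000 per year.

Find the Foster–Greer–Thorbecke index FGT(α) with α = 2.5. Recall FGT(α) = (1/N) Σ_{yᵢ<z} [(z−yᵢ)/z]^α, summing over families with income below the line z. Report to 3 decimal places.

Incomes under z: £2,000, £5,000, £8,000 (q = 3 of N = 8).
Relative gaps: (10000−2000)/10000 = 0.8000; (10000−5000)/10000 = 0.5000; (10000−8000)/10000 = 0.2000.
Raised to α = 2.5: 0.57243; 0.17678; 0.01789.
Sum = 0.767099; FGT(2.5) = 0.767099 / 8 = 0.096.

0.096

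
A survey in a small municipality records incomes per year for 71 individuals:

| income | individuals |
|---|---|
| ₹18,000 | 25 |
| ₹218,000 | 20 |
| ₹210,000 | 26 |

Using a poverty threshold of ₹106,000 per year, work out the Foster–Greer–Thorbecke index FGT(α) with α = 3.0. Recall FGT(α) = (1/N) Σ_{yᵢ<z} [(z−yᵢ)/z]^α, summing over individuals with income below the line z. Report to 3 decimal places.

Poor units: 25×₹18,000 (q = 25 of N = 71).
Shortfall ratios: (106000−18000)/106000 = 0.8302 (×25).
Raised to α = 3.0: 0.57218 (×25).
Sum = 14.304426; FGT(3.0) = 14.304426 / 71 = 0.201.

0.201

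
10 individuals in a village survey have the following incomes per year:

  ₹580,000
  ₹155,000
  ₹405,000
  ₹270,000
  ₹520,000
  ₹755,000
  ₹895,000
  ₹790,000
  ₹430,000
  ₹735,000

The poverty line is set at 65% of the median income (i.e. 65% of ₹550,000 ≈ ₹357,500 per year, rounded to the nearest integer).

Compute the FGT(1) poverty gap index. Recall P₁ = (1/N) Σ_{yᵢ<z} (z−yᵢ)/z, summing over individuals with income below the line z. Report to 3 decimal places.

Poor units: ₹155,000, ₹270,000 (q = 2 of N = 10).
Normalized shortfalls: (357500−155000)/357500 = 0.5664; (357500−270000)/357500 = 0.2448.
Σ = 0.811189. Dividing by the full population N = 10 gives P₁ = 0.081.

0.081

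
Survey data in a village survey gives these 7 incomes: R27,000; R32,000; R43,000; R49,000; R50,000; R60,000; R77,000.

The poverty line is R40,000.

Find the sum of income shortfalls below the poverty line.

Below z: R27,000, R32,000 (q = 2 of N = 7).
Individual gaps: 40000−27000 = 13000; 40000−32000 = 8000.
Aggregate gap = R21,000.

R21,000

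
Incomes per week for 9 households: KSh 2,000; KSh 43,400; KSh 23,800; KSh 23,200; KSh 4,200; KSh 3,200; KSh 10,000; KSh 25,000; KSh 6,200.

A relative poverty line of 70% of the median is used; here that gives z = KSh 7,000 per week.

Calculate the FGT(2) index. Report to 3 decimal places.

0.109

Below the line: KSh 2,000, KSh 3,200, KSh 4,200, KSh 6,200 (q = 4 of N = 9).
Normalized shortfalls: (7000−2000)/7000 = 0.7143; (7000−3200)/7000 = 0.5429; (7000−4200)/7000 = 0.4000; (7000−6200)/7000 = 0.1143.
Squared: 0.5102; 0.2947; 0.1600; 0.0131.
Sum = 0.977959; P₂ = 0.977959 / 9 = 0.109.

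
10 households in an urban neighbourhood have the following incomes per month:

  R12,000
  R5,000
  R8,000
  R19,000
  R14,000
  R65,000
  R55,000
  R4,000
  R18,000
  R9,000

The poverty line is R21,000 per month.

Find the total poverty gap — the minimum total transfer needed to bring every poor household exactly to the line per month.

Below z: R4,000, R5,000, R8,000, R9,000, R12,000, R14,000, R18,000, R19,000 (q = 8 of N = 10).
Individual gaps: 21000−4000 = 17000; 21000−5000 = 16000; 21000−8000 = 13000; 21000−9000 = 12000; 21000−12000 = 9000; 21000−14000 = 7000; 21000−18000 = 3000; 21000−19000 = 2000.
Aggregate gap = R79,000.

R79,000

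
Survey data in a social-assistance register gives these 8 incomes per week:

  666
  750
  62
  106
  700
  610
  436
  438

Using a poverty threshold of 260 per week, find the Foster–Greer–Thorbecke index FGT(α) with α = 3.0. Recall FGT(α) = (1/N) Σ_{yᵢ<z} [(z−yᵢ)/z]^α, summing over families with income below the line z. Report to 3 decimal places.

Incomes under z: 62, 106 (q = 2 of N = 8).
Gap ratios (z−y)/z: (260−62)/260 = 0.7615; (260−106)/260 = 0.5923.
Raised to α = 3.0: 0.44165; 0.20780.
Sum = 0.649446; FGT(3.0) = 0.649446 / 8 = 0.081.

0.081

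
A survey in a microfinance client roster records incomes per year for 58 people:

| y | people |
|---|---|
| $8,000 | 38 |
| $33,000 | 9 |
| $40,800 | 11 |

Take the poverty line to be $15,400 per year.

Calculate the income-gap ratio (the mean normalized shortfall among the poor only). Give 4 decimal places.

0.4805

Poor units: 38×$8,000 (q = 38 of N = 58).
Shortfall ratios (z−y)/z: 0.4805 (×38); sum = 18.259740.
I averages over the q = 38 poor units only: 18.259740 / 38 = 0.4805.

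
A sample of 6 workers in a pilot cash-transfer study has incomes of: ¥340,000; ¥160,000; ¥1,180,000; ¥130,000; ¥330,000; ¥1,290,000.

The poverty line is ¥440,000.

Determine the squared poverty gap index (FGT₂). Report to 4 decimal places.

0.1692

Below z: ¥130,000, ¥160,000, ¥330,000, ¥340,000 (q = 4 of N = 6).
Relative gaps: (440000−130000)/440000 = 0.7045; (440000−160000)/440000 = 0.6364; (440000−330000)/440000 = 0.2500; (440000−340000)/440000 = 0.2273.
Squared: 0.4964; 0.4050; 0.0625; 0.0517.
Sum = 1.015496; P₂ = 1.015496 / 6 = 0.1692.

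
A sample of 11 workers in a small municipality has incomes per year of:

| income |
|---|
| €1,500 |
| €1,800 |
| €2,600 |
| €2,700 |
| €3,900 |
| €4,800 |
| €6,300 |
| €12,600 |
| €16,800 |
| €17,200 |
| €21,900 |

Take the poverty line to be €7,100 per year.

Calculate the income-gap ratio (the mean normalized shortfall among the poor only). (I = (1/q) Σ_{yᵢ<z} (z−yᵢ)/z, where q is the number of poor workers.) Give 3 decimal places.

Poor units: €1,500, €1,800, €2,600, €2,700, €3,900, €4,800, €6,300 (q = 7 of N = 11).
Relative gaps: 0.7887, 0.7465, 0.6338, 0.6197, 0.4507, 0.3239, 0.1127; sum = 3.676056.
I averages over the q = 7 poor units only: 3.676056 / 7 = 0.525.

0.525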